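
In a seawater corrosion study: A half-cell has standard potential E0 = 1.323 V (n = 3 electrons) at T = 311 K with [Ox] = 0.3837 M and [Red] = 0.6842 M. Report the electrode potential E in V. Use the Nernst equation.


Apply the Nernst equation: E = E0 + (RT/nF)*ln([Ox]/[Red])
Step 1: RT/nF = 8.314*311/(3*96485) = 0.00893284 V
Step 2: [Ox]/[Red] = 0.3837/0.6842 = 0.560801
Step 3: ln(0.560801) = -0.578389
Step 4: correction = 0.00893284 * -0.578389 = -0.0052 V
E = 1.323 + -0.0052 = 1.3178 V

1.3178 V


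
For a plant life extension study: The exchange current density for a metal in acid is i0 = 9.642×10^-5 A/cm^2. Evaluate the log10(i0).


i0 = 9.642×10^-5 A/cm^2
log10(i0) = -4.016

-4.016


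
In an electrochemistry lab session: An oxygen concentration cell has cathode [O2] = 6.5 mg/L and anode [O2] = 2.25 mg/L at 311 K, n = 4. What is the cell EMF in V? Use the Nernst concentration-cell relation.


Apply the Nernst concentration-cell relation: E = (RT/nF)*ln(C_cathode/C_anode)
RT/nF = 8.314*311/(4*96485) = 0.00669963 V
ln(6.5/2.25) = 1.06087
E = 0.00669963 * 1.06087 = 0.00711 V

0.00711 V


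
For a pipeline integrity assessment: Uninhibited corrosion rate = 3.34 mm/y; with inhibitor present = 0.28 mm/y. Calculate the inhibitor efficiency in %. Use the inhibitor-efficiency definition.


Apply the inhibitor-efficiency definition: IE = (CR_blank − CR_inh)/CR_blank × 100
IE = (3.34 − 0.28) / 3.34 × 100
IE = 3.06 / 3.34 × 100 = 91.6 %

91.6 %


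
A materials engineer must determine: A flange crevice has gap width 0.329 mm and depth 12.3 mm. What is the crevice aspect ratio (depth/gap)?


Aspect ratio = depth / gap
Ratio = 12.3 / 0.329 = 37.4

37.4


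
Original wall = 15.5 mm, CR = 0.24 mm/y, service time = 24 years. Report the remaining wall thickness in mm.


Remaining wall = original − CR × time
t = 15.5 − 0.24*24 = 15.5 − 5.76 = 9.74 mm

9.74 mm


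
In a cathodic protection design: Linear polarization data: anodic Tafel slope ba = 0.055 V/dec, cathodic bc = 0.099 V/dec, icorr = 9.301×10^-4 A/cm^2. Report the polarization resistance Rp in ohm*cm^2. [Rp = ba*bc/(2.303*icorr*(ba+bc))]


Apply the Stern-Geary equation: Rp = ba*bc / (2.303*icorr*(ba+bc))
ba*bc = 0.055*0.099 = 0.005445
ba+bc = 0.154; 2.303*icorr*(ba+bc) = 2.303*9.301×10^-4*0.154 = 3.2987113×10^-4
Rp = 0.005445 / 3.2987113×10^-4 = 16.5 ohm*cm^2

16.5 ohm*cm^2


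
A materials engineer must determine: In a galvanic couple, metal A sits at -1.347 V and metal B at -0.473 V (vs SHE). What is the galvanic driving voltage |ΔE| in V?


Driving voltage is the absolute potential difference.
|ΔE| = |-1.347 − (-0.473)| = 0.874 V

0.874 V


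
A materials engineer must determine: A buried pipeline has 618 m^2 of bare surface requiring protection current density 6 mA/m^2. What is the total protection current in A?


I = area * current density, then convert mA → A (÷1000)
I = 618 * 6 / 1000 = 3.71 A

3.71 A


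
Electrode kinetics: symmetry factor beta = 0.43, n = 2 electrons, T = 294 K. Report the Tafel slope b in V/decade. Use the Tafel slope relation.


Apply the Tafel slope relation: b = 2.303*R*T/(beta*n*F)
Numerator: 2.303 * 8.314 * 294 = 5629.26
Denominator: 0.43 * 2 * 96485 = 82977.1
b = 5629.26 / 82977.1 = 0.0678 V/decade

0.0678 V/decade


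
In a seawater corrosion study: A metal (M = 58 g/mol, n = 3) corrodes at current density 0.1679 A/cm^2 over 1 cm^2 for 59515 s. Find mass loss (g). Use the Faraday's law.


Apply Faraday's law: m = i*A*t*M / (n*F)
Total charge passed Q = i*A*t = 0.1679*1*59515 = 9992.5685 C
m = Q*M/(n*F) = 9992.5685*58/(3*96485) = 2.0023 g

2.0023 g


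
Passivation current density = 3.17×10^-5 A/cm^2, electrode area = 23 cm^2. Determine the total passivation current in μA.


I = i_pass * A, then convert A → μA (×10^6)
I = 3.17×10^-5 * 23 * 10^6 = 729.1 μA

729.1 μA


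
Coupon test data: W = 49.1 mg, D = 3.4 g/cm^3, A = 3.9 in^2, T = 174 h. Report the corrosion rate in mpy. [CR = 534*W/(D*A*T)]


Apply the mpy weight-loss relation: CR = 534 * W / (D * A * T)
Numerator: 534 * 49.1 = 26219.4
Denominator: 3.4 * 3.9 * 174 = 2307.24
CR = 26219.4 / 2307.24 = 11.364 mpy

11.364 mpy


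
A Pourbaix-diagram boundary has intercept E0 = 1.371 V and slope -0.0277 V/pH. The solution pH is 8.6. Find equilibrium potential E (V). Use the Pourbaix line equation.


Apply the Pourbaix line equation: E = E0 + slope*pH
E = 1.371 + (-0.0277)*8.6 = 1.371 + (-0.23822) = 1.13278 V
Rounded to 4 decimal places: E = 1.1328 V

1.1328 V


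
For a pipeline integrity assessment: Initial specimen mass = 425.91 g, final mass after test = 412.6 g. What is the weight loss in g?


Weight loss = initial − final
WL = 425.91 − 412.6 = 13.31 g

13.31 g


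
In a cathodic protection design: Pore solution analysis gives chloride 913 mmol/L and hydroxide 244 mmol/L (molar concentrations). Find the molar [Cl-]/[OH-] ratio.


Threshold parameter = [Cl-] / [OH-] (molar basis; both in mmol/L, so units cancel)
Ratio = 913 / 244 = 3.74

3.74


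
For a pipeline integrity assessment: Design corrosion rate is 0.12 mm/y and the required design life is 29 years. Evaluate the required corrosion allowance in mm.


Corrosion allowance = CR × design life
CA = 0.12 * 29 = 3.48 mm

3.48 mm


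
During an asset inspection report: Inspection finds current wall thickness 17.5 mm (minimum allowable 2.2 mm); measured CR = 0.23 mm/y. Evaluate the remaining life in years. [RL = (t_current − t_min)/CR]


Apply the remaining-life relation: RL = (t_current − t_min) / CR
RL = (17.5 − 2.2) / 0.23 = 15.3 / 0.23 = 66.5 years

66.5 years


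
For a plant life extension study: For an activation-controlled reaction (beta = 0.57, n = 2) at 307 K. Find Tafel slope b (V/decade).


Apply the Tafel slope relation: b = 2.303*R*T/(beta*n*F)
Numerator: 2.303 * 8.314 * 307 = 5878.17
Denominator: 0.57 * 2 * 96485 = 109992.9
b = 5878.17 / 109992.9 = 0.053 V/decade

0.053 V/decade


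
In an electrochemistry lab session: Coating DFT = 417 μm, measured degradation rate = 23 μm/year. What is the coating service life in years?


Service life = thickness / degradation rate
Life = 417 / 23 = 18.1 years

18.1 years


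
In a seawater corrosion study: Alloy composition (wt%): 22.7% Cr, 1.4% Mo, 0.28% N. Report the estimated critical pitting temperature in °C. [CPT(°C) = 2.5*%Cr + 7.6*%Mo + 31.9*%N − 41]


Apply the ASTM G48 empirical CPT estimate: CPT(°C) = 2.5*%Cr + 7.6*%Mo + 31.9*%N − 41
2.5*22.7 = 56.75; 7.6*1.4 = 10.64; 31.9*0.28 = 8.932
CPT = 56.75 + 10.64 + 8.932 − 41 = 35.322 °C
Rounded to 0.1 °C: CPT ≈ 35.3 °C

35.3 °C


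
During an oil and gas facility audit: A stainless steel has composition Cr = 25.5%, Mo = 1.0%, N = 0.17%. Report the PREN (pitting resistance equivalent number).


Apply the PREN formula: PREN = Cr + 3.3*Mo + 16*N
PREN = 25.5 + 3.3*1.0 + 16*0.17
PREN = 25.5 + 3.3 + 2.72 = 31.52

31.52


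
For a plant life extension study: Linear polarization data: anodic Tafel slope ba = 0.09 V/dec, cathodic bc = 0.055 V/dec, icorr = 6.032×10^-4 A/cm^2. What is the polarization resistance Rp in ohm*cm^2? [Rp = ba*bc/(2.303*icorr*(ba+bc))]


Apply the Stern-Geary equation: Rp = ba*bc / (2.303*icorr*(ba+bc))
ba*bc = 0.09*0.055 = 0.00495
ba+bc = 0.145; 2.303*icorr*(ba+bc) = 2.303*6.032×10^-4*0.145 = 2.0142959×10^-4
Rp = 0.00495 / 2.0142959×10^-4 = 24.57 ohm*cm^2

24.57 ohm*cm^2


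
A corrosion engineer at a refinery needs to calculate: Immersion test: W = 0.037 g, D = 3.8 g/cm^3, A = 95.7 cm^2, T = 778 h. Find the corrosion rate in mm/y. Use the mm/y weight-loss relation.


Apply the mm/y weight-loss relation: CR = 87600 * W / (D * A * T)
Numerator: 87600 * 0.037 = 3241.2
Denominator: 3.8 * 95.7 * 778 = 282927.48
CR = 3241.2 / 282927.48 = 0.01146 mm/y

0.01146 mm/y


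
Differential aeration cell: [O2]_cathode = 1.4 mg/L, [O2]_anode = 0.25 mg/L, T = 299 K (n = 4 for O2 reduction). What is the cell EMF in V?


Apply the Nernst concentration-cell relation: E = (RT/nF)*ln(C_cathode/C_anode)
RT/nF = 8.314*299/(4*96485) = 0.00644112 V
ln(1.4/0.25) = 1.72277
E = 0.00644112 * 1.72277 = 0.0111 V

0.0111 V


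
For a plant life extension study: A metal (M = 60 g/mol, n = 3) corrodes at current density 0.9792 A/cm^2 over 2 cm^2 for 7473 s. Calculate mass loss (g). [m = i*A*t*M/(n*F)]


Apply Faraday's law: m = i*A*t*M / (n*F)
Total charge passed Q = i*A*t = 0.9792*2*7473 = 14635.1232 C
m = Q*M/(n*F) = 14635.1232*60/(3*96485) = 3.0337 g

3.0337 g


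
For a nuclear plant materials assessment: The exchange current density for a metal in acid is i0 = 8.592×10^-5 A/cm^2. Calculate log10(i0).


i0 = 8.592×10^-5 A/cm^2
log10(i0) = -4.066

-4.066


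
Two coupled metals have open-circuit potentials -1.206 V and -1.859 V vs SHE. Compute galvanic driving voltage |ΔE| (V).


Driving voltage is the absolute potential difference.
|ΔE| = |-1.206 − (-1.859)| = 0.653 V

0.653 V


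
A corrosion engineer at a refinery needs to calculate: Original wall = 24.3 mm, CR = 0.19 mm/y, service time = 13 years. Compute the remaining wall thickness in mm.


Remaining wall = original − CR × time
t = 24.3 − 0.19*13 = 24.3 − 2.47 = 21.83 mm

21.83 mm


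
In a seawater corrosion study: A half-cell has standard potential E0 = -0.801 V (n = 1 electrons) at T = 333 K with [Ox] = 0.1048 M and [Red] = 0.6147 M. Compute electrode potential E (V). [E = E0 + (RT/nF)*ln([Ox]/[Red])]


Apply the Nernst equation: E = E0 + (RT/nF)*ln([Ox]/[Red])
Step 1: RT/nF = 8.314*333/(1*96485) = 0.02869422 V
Step 2: [Ox]/[Red] = 0.1048/0.6147 = 0.17049
Step 3: ln(0.17049) = -1.769079
Step 4: correction = 0.02869422 * -1.769079 = -0.051 V
E = -0.801 + -0.051 = -0.852 V

-0.852 V


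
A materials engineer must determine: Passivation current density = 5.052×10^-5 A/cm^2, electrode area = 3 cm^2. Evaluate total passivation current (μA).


I = i_pass * A, then convert A → μA (×10^6)
I = 5.052×10^-5 * 3 * 10^6 = 151.56 μA

151.56 μA


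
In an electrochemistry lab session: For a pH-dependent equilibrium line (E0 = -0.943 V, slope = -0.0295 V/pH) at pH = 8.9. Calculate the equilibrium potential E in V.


Apply the Pourbaix line equation: E = E0 + slope*pH
E = -0.943 + (-0.0295)*8.9 = -0.943 + (-0.26255) = -1.20555 V
Rounded to 4 decimal places: E = -1.2056 V

-1.2056 V


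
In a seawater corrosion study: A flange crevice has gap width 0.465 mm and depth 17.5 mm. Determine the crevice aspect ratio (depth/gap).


Aspect ratio = depth / gap
Ratio = 17.5 / 0.465 = 37.6

37.6


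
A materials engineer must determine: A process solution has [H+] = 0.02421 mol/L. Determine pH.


pH = −log10[H+]
pH = −log10(0.02421) = 1.62

1.62


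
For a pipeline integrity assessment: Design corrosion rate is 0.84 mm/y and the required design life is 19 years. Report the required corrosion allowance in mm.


Corrosion allowance = CR × design life
CA = 0.84 * 19 = 15.96 mm

15.96 mm


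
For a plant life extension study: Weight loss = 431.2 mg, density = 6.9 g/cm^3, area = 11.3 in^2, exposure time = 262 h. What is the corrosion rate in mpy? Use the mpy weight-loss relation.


Apply the mpy weight-loss relation: CR = 534 * W / (D * A * T)
Numerator: 534 * 431.2 = 230260.8
Denominator: 6.9 * 11.3 * 262 = 20428.14
CR = 230260.8 / 20428.14 = 11.2717 mpy

11.2717 mpy


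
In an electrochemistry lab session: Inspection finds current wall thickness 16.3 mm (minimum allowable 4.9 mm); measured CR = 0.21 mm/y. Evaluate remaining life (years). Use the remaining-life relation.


Apply the remaining-life relation: RL = (t_current − t_min) / CR
RL = (16.3 − 4.9) / 0.21 = 11.4 / 0.21 = 54.3 years

54.3 years


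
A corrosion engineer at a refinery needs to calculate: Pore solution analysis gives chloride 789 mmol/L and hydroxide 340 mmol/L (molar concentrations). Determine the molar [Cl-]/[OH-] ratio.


Threshold parameter = [Cl-] / [OH-] (molar basis; both in mmol/L, so units cancel)
Ratio = 789 / 340 = 2.32

2.32


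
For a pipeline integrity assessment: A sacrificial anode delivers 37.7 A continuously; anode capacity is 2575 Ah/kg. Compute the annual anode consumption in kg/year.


Annual consumption = current * hours per year / capacity
Rate = 37.7 * 8760 / 2575 = 128.3 kg/year

128.3 kg/year


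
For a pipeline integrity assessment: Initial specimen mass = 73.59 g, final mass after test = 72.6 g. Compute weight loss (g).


Weight loss = initial − final
WL = 73.59 − 72.6 = 0.99 g

0.99 g


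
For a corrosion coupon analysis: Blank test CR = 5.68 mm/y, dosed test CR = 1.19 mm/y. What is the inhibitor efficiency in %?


Apply the inhibitor-efficiency definition: IE = (CR_blank − CR_inh)/CR_blank × 100
IE = (5.68 − 1.19) / 5.68 × 100
IE = 4.49 / 5.68 × 100 = 79.0 %

79.0 %


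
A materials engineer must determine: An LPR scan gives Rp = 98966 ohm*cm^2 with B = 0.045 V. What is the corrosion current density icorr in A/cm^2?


Apply the Stern-Geary relation: icorr = B / Rp
icorr = 0.045 / 98966 = 4.547×10^-7 A/cm^2

4.547×10^-7 A/cm^2


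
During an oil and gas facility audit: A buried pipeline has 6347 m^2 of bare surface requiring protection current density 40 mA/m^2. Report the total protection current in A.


I = area * current density, then convert mA → A (÷1000)
I = 6347 * 40 / 1000 = 253.88 A

253.88 A


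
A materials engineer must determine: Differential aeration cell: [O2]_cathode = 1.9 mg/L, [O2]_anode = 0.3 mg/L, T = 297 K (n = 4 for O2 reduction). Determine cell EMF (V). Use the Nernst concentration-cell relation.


Apply the Nernst concentration-cell relation: E = (RT/nF)*ln(C_cathode/C_anode)
RT/nF = 8.314*297/(4*96485) = 0.00639804 V
ln(1.9/0.3) = 1.84583
E = 0.00639804 * 1.84583 = 0.01181 V

0.01181 V


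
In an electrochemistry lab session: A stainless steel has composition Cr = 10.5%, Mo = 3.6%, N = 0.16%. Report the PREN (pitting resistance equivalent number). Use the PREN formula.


Apply the PREN formula: PREN = Cr + 3.3*Mo + 16*N
PREN = 10.5 + 3.3*3.6 + 16*0.16
PREN = 10.5 + 11.88 + 2.56 = 24.94

24.94


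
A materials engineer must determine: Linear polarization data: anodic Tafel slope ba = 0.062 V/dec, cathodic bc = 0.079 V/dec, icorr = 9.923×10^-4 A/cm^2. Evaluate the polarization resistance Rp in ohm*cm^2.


Apply the Stern-Geary equation: Rp = ba*bc / (2.303*icorr*(ba+bc))
ba*bc = 0.062*0.079 = 0.004898
ba+bc = 0.141; 2.303*icorr*(ba+bc) = 2.303*9.923×10^-4*0.141 = 3.2222263×10^-4
Rp = 0.004898 / 3.2222263×10^-4 = 15.2 ohm*cm^2

15.2 ohm*cm^2


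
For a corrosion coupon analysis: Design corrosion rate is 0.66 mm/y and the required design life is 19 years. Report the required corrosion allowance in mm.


Corrosion allowance = CR × design life
CA = 0.66 * 19 = 12.54 mm

12.54 mm


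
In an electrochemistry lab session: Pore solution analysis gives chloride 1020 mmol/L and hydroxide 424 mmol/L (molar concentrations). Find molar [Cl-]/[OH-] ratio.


Threshold parameter = [Cl-] / [OH-] (molar basis; both in mmol/L, so units cancel)
Ratio = 1020 / 424 = 2.41

2.41


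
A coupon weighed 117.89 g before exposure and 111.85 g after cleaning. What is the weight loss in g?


Weight loss = initial − final
WL = 117.89 − 111.85 = 6.04 g

6.04 g


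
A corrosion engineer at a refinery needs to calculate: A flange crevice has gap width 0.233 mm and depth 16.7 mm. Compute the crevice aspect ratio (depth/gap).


Aspect ratio = depth / gap
Ratio = 16.7 / 0.233 = 71.7

71.7


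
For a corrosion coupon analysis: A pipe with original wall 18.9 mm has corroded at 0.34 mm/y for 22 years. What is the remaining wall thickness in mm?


Remaining wall = original − CR × time
t = 18.9 − 0.34*22 = 18.9 − 7.48 = 11.42 mm

11.42 mm


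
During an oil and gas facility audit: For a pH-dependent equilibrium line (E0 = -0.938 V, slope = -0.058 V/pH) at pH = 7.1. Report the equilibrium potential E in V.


Apply the Pourbaix line equation: E = E0 + slope*pH
E = -0.938 + (-0.058)*7.1 = -0.938 + (-0.4118) = -1.3498 V
Rounded to 4 decimal places: E = -1.3498 V

-1.3498 V


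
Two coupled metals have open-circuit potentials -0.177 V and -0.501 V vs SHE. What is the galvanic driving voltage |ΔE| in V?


Driving voltage is the absolute potential difference.
|ΔE| = |-0.177 − (-0.501)| = 0.324 V

0.324 V


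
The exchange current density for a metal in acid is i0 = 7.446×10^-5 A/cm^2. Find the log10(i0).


i0 = 7.446×10^-5 A/cm^2
log10(i0) = -4.128

-4.128


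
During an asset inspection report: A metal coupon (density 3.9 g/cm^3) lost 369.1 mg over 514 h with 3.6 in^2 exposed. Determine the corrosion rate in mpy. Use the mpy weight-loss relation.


Apply the mpy weight-loss relation: CR = 534 * W / (D * A * T)
Numerator: 534 * 369.1 = 197099.4
Denominator: 3.9 * 3.6 * 514 = 7216.56
CR = 197099.4 / 7216.56 = 27.3121 mpy

27.3121 mpy


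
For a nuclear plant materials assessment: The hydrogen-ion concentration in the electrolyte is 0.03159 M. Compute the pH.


pH = −log10[H+]
pH = −log10(0.03159) = 1.5

1.5


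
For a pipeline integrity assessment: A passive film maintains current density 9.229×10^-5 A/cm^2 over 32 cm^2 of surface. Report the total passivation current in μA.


I = i_pass * A, then convert A → μA (×10^6)
I = 9.229×10^-5 * 32 * 10^6 = 2953.28 μA

2953.28 μA


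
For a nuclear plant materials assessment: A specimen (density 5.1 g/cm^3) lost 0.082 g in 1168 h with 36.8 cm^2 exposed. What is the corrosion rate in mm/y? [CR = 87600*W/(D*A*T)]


Apply the mm/y weight-loss relation: CR = 87600 * W / (D * A * T)
Numerator: 87600 * 0.082 = 7183.2
Denominator: 5.1 * 36.8 * 1168 = 219210.24
CR = 7183.2 / 219210.24 = 0.032769 mm/y

0.032769 mm/y


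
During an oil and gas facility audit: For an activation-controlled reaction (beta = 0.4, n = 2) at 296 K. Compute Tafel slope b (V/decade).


Apply the Tafel slope relation: b = 2.303*R*T/(beta*n*F)
Numerator: 2.303 * 8.314 * 296 = 5667.55
Denominator: 0.4 * 2 * 96485 = 77188.0
b = 5667.55 / 77188.0 = 0.073 V/decade

0.073 V/decade


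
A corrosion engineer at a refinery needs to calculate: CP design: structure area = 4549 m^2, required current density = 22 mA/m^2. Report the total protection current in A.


I = area * current density, then convert mA → A (÷1000)
I = 4549 * 22 / 1000 = 100.08 A

100.08 A


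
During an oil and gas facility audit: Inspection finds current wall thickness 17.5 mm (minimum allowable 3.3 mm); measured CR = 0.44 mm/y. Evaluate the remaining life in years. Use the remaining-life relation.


Apply the remaining-life relation: RL = (t_current − t_min) / CR
RL = (17.5 − 3.3) / 0.44 = 14.2 / 0.44 = 32.3 years

32.3 years


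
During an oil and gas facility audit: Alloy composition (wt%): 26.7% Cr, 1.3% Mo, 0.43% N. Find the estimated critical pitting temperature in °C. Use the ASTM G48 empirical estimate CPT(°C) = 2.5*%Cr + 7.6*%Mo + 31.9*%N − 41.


Apply the ASTM G48 empirical CPT estimate: CPT(°C) = 2.5*%Cr + 7.6*%Mo + 31.9*%N − 41
2.5*26.7 = 66.75; 7.6*1.3 = 9.88; 31.9*0.43 = 13.717
CPT = 66.75 + 9.88 + 13.717 − 41 = 49.347 °C
Rounded to 0.1 °C: CPT ≈ 49.3 °C

49.3 °C


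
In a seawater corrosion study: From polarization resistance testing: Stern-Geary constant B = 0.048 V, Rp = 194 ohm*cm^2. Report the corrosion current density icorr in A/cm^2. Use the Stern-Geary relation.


Apply the Stern-Geary relation: icorr = B / Rp
icorr = 0.048 / 194 = 2.474×10^-4 A/cm^2

2.474×10^-4 A/cm^2


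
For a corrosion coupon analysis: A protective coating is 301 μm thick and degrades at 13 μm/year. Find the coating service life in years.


Service life = thickness / degradation rate
Life = 301 / 13 = 23.2 years

23.2 years


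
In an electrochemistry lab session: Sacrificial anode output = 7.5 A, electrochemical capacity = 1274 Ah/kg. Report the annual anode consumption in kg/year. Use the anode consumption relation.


Annual consumption = current * hours per year / capacity
Rate = 7.5 * 8760 / 1274 = 51.6 kg/year

51.6 kg/year


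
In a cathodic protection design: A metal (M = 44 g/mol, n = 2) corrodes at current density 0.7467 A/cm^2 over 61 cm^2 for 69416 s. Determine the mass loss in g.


Apply Faraday's law: m = i*A*t*M / (n*F)
Total charge passed Q = i*A*t = 0.7467*61*69416 = 3161808.5592 C
m = Q*M/(n*F) = 3161808.5592*44/(2*96485) = 720.9389 g

720.9389 g


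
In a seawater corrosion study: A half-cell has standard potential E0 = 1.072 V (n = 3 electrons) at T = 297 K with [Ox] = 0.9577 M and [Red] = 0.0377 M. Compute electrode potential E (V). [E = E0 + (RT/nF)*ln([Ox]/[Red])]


Apply the Nernst equation: E = E0 + (RT/nF)*ln([Ox]/[Red])
Step 1: RT/nF = 8.314*297/(3*96485) = 0.00853071 V
Step 2: [Ox]/[Red] = 0.9577/0.0377 = 25.403183
Step 3: ln(25.403183) = 3.234874
Step 4: correction = 0.00853071 * 3.234874 = 0.028 V
E = 1.072 + 0.028 = 1.1 V

1.1 V


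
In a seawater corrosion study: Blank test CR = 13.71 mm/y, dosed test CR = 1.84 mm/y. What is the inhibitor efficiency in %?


Apply the inhibitor-efficiency definition: IE = (CR_blank − CR_inh)/CR_blank × 100
IE = (13.71 − 1.84) / 13.71 × 100
IE = 11.87 / 13.71 × 100 = 86.6 %

86.6 %


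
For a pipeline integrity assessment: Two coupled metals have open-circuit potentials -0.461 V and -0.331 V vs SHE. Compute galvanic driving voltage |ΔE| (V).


Driving voltage is the absolute potential difference.
|ΔE| = |-0.461 − (-0.331)| = 0.13 V

0.13 V


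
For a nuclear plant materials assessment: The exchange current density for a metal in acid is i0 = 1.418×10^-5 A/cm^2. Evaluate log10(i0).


i0 = 1.418×10^-5 A/cm^2
log10(i0) = -4.848

-4.848


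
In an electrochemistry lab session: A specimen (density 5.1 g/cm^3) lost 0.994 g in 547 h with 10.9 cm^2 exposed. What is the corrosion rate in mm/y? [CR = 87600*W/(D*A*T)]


Apply the mm/y weight-loss relation: CR = 87600 * W / (D * A * T)
Numerator: 87600 * 0.994 = 87074.4
Denominator: 5.1 * 10.9 * 547 = 30407.73
CR = 87074.4 / 30407.73 = 2.86356 mm/y

2.86356 mm/y


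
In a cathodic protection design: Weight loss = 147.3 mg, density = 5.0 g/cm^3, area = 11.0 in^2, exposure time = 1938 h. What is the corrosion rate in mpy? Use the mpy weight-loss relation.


Apply the mpy weight-loss relation: CR = 534 * W / (D * A * T)
Numerator: 534 * 147.3 = 78658.2
Denominator: 5.0 * 11.0 * 1938 = 106590.0
CR = 78658.2 / 106590.0 = 0.73795 mpy

0.73795 mpy


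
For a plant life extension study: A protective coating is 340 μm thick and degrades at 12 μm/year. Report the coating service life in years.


Service life = thickness / degradation rate
Life = 340 / 12 = 28.3 years

28.3 years


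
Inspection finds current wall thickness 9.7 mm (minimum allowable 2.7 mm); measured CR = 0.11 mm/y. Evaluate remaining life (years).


Apply the remaining-life relation: RL = (t_current − t_min) / CR
RL = (9.7 − 2.7) / 0.11 = 7.0 / 0.11 = 63.6 years

63.6 years


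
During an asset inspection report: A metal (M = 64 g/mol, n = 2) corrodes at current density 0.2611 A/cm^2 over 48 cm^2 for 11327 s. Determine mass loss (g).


Apply Faraday's law: m = i*A*t*M / (n*F)
Total charge passed Q = i*A*t = 0.2611*48*11327 = 141959.0256 C
m = Q*M/(n*F) = 141959.0256*64/(2*96485) = 47.082 g

47.082 g


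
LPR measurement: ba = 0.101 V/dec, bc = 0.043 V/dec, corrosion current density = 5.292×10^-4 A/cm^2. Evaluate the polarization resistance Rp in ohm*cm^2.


Apply the Stern-Geary equation: Rp = ba*bc / (2.303*icorr*(ba+bc))
ba*bc = 0.101*0.043 = 0.004343
ba+bc = 0.144; 2.303*icorr*(ba+bc) = 2.303*5.292×10^-4*0.144 = 1.7549965×10^-4
Rp = 0.004343 / 1.7549965×10^-4 = 24.7 ohm*cm^2

24.7 ohm*cm^2


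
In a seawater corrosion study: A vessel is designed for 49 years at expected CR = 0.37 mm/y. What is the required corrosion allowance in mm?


Corrosion allowance = CR × design life
CA = 0.37 * 49 = 18.13 mm

18.13 mm


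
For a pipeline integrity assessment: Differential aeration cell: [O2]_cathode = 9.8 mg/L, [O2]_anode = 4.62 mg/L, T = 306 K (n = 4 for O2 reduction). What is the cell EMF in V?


Apply the Nernst concentration-cell relation: E = (RT/nF)*ln(C_cathode/C_anode)
RT/nF = 8.314*306/(4*96485) = 0.00659192 V
ln(9.8/4.62) = 0.75199
E = 0.00659192 * 0.75199 = 0.00496 V

0.00496 V


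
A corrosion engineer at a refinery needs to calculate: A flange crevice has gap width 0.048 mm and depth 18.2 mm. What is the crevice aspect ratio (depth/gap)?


Aspect ratio = depth / gap
Ratio = 18.2 / 0.048 = 379.2

379.2


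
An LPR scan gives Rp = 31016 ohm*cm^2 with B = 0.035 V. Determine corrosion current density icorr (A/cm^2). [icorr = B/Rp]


Apply the Stern-Geary relation: icorr = B / Rp
icorr = 0.035 / 31016 = 1.128×10^-6 A/cm^2

1.128×10^-6 A/cm^2


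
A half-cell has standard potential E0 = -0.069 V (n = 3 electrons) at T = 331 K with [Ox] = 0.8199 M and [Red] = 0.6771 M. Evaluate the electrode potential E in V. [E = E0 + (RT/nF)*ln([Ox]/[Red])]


Apply the Nernst equation: E = E0 + (RT/nF)*ln([Ox]/[Red])
Step 1: RT/nF = 8.314*331/(3*96485) = 0.00950729 V
Step 2: [Ox]/[Red] = 0.8199/0.6771 = 1.210899
Step 3: ln(1.210899) = 0.191363
Step 4: correction = 0.00950729 * 0.191363 = 0.0018 V
E = -0.069 + 0.0018 = -0.0672 V

-0.0672 V


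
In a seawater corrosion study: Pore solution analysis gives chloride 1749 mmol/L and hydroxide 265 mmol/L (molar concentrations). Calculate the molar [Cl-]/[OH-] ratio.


Threshold parameter = [Cl-] / [OH-] (molar basis; both in mmol/L, so units cancel)
Ratio = 1749 / 265 = 6.6

6.6


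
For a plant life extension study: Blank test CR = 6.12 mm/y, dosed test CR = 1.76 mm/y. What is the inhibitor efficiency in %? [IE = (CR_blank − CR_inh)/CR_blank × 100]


Apply the inhibitor-efficiency definition: IE = (CR_blank − CR_inh)/CR_blank × 100
IE = (6.12 − 1.76) / 6.12 × 100
IE = 4.36 / 6.12 × 100 = 71.2 %

71.2 %


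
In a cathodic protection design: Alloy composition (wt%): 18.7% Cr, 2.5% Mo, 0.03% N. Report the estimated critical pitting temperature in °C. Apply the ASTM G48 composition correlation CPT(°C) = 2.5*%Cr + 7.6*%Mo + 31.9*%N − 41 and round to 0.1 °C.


Apply the ASTM G48 empirical CPT estimate: CPT(°C) = 2.5*%Cr + 7.6*%Mo + 31.9*%N − 41
2.5*18.7 = 46.75; 7.6*2.5 = 19; 31.9*0.03 = 0.957
CPT = 46.75 + 19 + 0.957 − 41 = 25.707 °C
Rounded to 0.1 °C: CPT ≈ 25.7 °C

25.7 °C


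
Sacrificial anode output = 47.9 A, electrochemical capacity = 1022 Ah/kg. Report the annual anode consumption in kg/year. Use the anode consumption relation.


Annual consumption = current * hours per year / capacity
Rate = 47.9 * 8760 / 1022 = 410.6 kg/year

410.6 kg/year


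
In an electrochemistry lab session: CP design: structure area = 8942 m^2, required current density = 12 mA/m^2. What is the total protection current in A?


I = area * current density, then convert mA → A (÷1000)
I = 8942 * 12 / 1000 = 107.3 A

107.3 A


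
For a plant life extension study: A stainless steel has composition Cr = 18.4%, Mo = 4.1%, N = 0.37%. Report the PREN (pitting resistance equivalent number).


Apply the PREN formula: PREN = Cr + 3.3*Mo + 16*N
PREN = 18.4 + 3.3*4.1 + 16*0.37
PREN = 18.4 + 13.53 + 5.92 = 37.85

37.85


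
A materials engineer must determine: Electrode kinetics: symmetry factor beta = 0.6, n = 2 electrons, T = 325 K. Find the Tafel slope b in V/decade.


Apply the Tafel slope relation: b = 2.303*R*T/(beta*n*F)
Numerator: 2.303 * 8.314 * 325 = 6222.82
Denominator: 0.6 * 2 * 96485 = 115782.0
b = 6222.82 / 115782.0 = 0.054 V/decade

0.054 V/decade


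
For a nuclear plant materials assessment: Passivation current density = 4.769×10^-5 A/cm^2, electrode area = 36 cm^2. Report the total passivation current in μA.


I = i_pass * A, then convert A → μA (×10^6)
I = 4.769×10^-5 * 36 * 10^6 = 1716.84 μA

1716.84 μA


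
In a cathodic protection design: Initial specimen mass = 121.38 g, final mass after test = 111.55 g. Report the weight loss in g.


Weight loss = initial − final
WL = 121.38 − 111.55 = 9.83 g

9.83 g


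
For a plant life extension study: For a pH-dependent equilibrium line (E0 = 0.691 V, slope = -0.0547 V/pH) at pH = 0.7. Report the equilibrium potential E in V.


Apply the Pourbaix line equation: E = E0 + slope*pH
E = 0.691 + (-0.0547)*0.7 = 0.691 + (-0.03829) = 0.65271 V
Rounded to 4 decimal places: E = 0.6527 V

0.6527 V


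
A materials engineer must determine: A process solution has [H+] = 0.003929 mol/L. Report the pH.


pH = −log10[H+]
pH = −log10(0.003929) = 2.41

2.41


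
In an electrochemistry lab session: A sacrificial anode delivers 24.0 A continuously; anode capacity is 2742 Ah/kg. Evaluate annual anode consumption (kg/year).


Annual consumption = current * hours per year / capacity
Rate = 24.0 * 8760 / 2742 = 76.7 kg/year

76.7 kg/year


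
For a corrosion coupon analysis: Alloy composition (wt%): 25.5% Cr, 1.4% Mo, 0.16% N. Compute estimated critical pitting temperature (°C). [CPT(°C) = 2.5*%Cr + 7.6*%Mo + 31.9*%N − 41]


Apply the ASTM G48 empirical CPT estimate: CPT(°C) = 2.5*%Cr + 7.6*%Mo + 31.9*%N − 41
2.5*25.5 = 63.75; 7.6*1.4 = 10.64; 31.9*0.16 = 5.104
CPT = 63.75 + 10.64 + 5.104 − 41 = 38.494 °C
Rounded to 0.1 °C: CPT ≈ 38.5 °C

38.5 °C


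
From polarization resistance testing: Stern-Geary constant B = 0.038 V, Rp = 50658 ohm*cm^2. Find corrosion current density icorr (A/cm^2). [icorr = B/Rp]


Apply the Stern-Geary relation: icorr = B / Rp
icorr = 0.038 / 50658 = 7.501×10^-7 A/cm^2

7.501×10^-7 A/cm^2


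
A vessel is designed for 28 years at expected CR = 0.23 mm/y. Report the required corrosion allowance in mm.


Corrosion allowance = CR × design life
CA = 0.23 * 28 = 6.44 mm

6.44 mm


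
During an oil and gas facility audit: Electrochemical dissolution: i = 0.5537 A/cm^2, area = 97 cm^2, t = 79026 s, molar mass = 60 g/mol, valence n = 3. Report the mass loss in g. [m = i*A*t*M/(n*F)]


Apply Faraday's law: m = i*A*t*M / (n*F)
Total charge passed Q = i*A*t = 0.5537*97*79026 = 4244399.5314 C
m = Q*M/(n*F) = 4244399.5314*60/(3*96485) = 879.805 g

879.805 g


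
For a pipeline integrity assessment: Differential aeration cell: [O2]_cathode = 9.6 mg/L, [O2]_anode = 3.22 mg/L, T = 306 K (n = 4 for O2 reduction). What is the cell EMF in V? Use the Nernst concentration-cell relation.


Apply the Nernst concentration-cell relation: E = (RT/nF)*ln(C_cathode/C_anode)
RT/nF = 8.314*306/(4*96485) = 0.00659192 V
ln(9.6/3.22) = 1.09238
E = 0.00659192 * 1.09238 = 0.0072 V

0.0072 V


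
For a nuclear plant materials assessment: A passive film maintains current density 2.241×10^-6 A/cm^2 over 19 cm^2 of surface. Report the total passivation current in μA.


I = i_pass * A, then convert A → μA (×10^6)
I = 2.241×10^-6 * 19 * 10^6 = 42.58 μA

42.58 μA


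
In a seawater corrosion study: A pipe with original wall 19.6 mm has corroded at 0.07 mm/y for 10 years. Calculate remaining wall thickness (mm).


Remaining wall = original − CR × time
t = 19.6 − 0.07*10 = 19.6 − 0.7 = 18.9 mm

18.9 mm


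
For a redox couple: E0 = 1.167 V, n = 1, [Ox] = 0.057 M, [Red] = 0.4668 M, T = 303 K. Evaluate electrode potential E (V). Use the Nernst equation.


Apply the Nernst equation: E = E0 + (RT/nF)*ln([Ox]/[Red])
Step 1: RT/nF = 8.314*303/(1*96485) = 0.02610916 V
Step 2: [Ox]/[Red] = 0.057/0.4668 = 0.122108
Step 3: ln(0.122108) = -2.102849
Step 4: correction = 0.02610916 * -2.102849 = -0.055 V
E = 1.167 + -0.055 = 1.112 V

1.112 V


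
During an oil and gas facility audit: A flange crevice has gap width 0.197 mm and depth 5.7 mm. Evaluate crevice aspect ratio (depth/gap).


Aspect ratio = depth / gap
Ratio = 5.7 / 0.197 = 28.9

28.9


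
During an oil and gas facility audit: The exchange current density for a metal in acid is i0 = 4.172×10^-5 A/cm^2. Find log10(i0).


i0 = 4.172×10^-5 A/cm^2
log10(i0) = -4.38

-4.38


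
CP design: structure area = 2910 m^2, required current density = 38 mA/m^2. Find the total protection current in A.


I = area * current density, then convert mA → A (÷1000)
I = 2910 * 38 / 1000 = 110.58 A

110.58 A


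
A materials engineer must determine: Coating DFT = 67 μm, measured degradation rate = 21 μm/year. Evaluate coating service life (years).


Service life = thickness / degradation rate
Life = 67 / 21 = 3.2 years

3.2 years


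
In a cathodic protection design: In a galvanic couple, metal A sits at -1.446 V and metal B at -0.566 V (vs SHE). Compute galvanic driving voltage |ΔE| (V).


Driving voltage is the absolute potential difference.
|ΔE| = |-1.446 − (-0.566)| = 0.88 V

0.88 V


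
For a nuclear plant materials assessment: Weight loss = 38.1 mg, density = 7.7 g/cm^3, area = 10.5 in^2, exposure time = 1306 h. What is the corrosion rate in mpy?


Apply the mpy weight-loss relation: CR = 534 * W / (D * A * T)
Numerator: 534 * 38.1 = 20345.4
Denominator: 7.7 * 10.5 * 1306 = 105590.1
CR = 20345.4 / 105590.1 = 0.1927 mpy

0.1927 mpy


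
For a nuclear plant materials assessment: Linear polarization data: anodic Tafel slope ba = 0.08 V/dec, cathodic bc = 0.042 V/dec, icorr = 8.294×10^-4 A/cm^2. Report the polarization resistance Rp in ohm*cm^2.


Apply the Stern-Geary equation: Rp = ba*bc / (2.303*icorr*(ba+bc))
ba*bc = 0.08*0.042 = 0.00336
ba+bc = 0.122; 2.303*icorr*(ba+bc) = 2.303*8.294×10^-4*0.122 = 2.330332×10^-4
Rp = 0.00336 / 2.330332×10^-4 = 14.42 ohm*cm^2

14.42 ohm*cm^2


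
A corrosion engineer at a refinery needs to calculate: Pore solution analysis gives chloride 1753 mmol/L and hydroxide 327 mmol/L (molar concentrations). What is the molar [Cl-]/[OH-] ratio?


Threshold parameter = [Cl-] / [OH-] (molar basis; both in mmol/L, so units cancel)
Ratio = 1753 / 327 = 5.36

5.36


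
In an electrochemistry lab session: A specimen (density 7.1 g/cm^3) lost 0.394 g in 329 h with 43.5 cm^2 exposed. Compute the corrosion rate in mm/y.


Apply the mm/y weight-loss relation: CR = 87600 * W / (D * A * T)
Numerator: 87600 * 0.394 = 34514.4
Denominator: 7.1 * 43.5 * 329 = 101611.65
CR = 34514.4 / 101611.65 = 0.33967 mm/y

0.33967 mm/y


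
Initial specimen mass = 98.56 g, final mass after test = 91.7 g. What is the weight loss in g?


Weight loss = initial − final
WL = 98.56 − 91.7 = 6.86 g

6.86 g


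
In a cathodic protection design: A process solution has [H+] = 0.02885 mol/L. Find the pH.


pH = −log10[H+]
pH = −log10(0.02885) = 1.54

1.54


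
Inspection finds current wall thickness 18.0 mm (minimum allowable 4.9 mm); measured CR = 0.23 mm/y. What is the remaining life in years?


Apply the remaining-life relation: RL = (t_current − t_min) / CR
RL = (18.0 − 4.9) / 0.23 = 13.1 / 0.23 = 57.0 years

57.0 years


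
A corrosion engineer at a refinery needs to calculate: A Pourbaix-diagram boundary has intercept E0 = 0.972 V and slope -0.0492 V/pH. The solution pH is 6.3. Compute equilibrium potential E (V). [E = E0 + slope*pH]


Apply the Pourbaix line equation: E = E0 + slope*pH
E = 0.972 + (-0.0492)*6.3 = 0.972 + (-0.30996) = 0.66204 V
Rounded to 4 decimal places: E = 0.6620 V

0.6620 V


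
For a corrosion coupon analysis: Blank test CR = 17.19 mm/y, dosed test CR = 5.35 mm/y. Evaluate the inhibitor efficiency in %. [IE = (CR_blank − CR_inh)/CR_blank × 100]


Apply the inhibitor-efficiency definition: IE = (CR_blank − CR_inh)/CR_blank × 100
IE = (17.19 − 5.35) / 17.19 × 100
IE = 11.84 / 17.19 × 100 = 68.9 %

68.9 %


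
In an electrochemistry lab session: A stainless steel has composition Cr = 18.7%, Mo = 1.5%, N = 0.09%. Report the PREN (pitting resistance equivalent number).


Apply the PREN formula: PREN = Cr + 3.3*Mo + 16*N
PREN = 18.7 + 3.3*1.5 + 16*0.09
PREN = 18.7 + 4.95 + 1.44 = 25.09

25.09


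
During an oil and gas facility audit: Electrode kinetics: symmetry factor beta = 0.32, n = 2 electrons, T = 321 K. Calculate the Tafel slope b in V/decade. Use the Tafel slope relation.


Apply the Tafel slope relation: b = 2.303*R*T/(beta*n*F)
Numerator: 2.303 * 8.314 * 321 = 6146.23
Denominator: 0.32 * 2 * 96485 = 61750.4
b = 6146.23 / 61750.4 = 0.1 V/decade

0.1 V/decade


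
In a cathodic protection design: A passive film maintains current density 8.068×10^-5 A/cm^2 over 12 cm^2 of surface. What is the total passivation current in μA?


I = i_pass * A, then convert A → μA (×10^6)
I = 8.068×10^-5 * 12 * 10^6 = 968.16 μA

968.16 μA


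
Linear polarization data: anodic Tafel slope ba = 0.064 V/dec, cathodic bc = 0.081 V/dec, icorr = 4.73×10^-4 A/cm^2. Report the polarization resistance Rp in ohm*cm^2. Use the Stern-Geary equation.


Apply the Stern-Geary equation: Rp = ba*bc / (2.303*icorr*(ba+bc))
ba*bc = 0.064*0.081 = 0.005184
ba+bc = 0.145; 2.303*icorr*(ba+bc) = 2.303*4.73×10^-4*0.145 = 1.5795125×10^-4
Rp = 0.005184 / 1.5795125×10^-4 = 32.8 ohm*cm^2

32.8 ohm*cm^2


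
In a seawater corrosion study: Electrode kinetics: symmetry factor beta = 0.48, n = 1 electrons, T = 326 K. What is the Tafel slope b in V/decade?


Apply the Tafel slope relation: b = 2.303*R*T/(beta*n*F)
Numerator: 2.303 * 8.314 * 326 = 6241.97
Denominator: 0.48 * 1 * 96485 = 46312.8
b = 6241.97 / 46312.8 = 0.135 V/decade

0.135 V/decade


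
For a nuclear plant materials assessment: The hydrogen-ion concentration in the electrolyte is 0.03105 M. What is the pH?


pH = −log10[H+]
pH = −log10(0.03105) = 1.51

1.51


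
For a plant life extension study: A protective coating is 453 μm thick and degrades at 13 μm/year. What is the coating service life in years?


Service life = thickness / degradation rate
Life = 453 / 13 = 34.8 years

34.8 years


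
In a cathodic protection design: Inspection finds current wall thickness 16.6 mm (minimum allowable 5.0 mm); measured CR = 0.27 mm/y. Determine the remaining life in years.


Apply the remaining-life relation: RL = (t_current − t_min) / CR
RL = (16.6 − 5.0) / 0.27 = 11.6 / 0.27 = 43.0 years

43.0 years


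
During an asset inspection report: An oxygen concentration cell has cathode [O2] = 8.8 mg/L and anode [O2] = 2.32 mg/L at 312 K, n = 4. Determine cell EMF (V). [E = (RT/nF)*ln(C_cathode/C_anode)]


Apply the Nernst concentration-cell relation: E = (RT/nF)*ln(C_cathode/C_anode)
RT/nF = 8.314*312/(4*96485) = 0.00672117 V
ln(8.8/2.32) = 1.33318
E = 0.00672117 * 1.33318 = 0.00896 V

0.00896 V


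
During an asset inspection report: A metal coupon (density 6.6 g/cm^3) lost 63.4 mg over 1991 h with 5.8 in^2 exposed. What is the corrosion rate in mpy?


Apply the mpy weight-loss relation: CR = 534 * W / (D * A * T)
Numerator: 534 * 63.4 = 33855.6
Denominator: 6.6 * 5.8 * 1991 = 76215.48
CR = 33855.6 / 76215.48 = 0.444 mpy

0.444 mpy


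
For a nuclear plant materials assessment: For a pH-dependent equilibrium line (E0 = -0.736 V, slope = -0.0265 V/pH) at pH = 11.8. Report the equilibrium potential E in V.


Apply the Pourbaix line equation: E = E0 + slope*pH
E = -0.736 + (-0.0265)*11.8 = -0.736 + (-0.3127) = -1.0487 V
Rounded to 3 decimal places: E = -1.049 V

-1.049 V


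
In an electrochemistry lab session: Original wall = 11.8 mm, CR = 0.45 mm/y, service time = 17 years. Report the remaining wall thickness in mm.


Remaining wall = original − CR × time
t = 11.8 − 0.45*17 = 11.8 − 7.65 = 4.15 mm

4.15 mm


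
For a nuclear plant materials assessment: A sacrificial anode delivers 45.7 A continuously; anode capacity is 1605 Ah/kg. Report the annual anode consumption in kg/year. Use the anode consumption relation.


Annual consumption = current * hours per year / capacity
Rate = 45.7 * 8760 / 1605 = 249.4 kg/year

249.4 kg/year
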